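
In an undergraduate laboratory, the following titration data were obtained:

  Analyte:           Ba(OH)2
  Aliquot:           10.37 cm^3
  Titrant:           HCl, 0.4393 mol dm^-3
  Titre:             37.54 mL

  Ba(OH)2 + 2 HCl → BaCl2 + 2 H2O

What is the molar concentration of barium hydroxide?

0.7951 mol/L

n(HCl) = 0.03754 L × 0.4393 mol/L = 0.01649 mol
From the 1:2 mole ratio, n(Ba(OH)2) = 1/2 × 0.01649 = 8.246 × 10^-3 mol
[Ba(OH)2] = 8.246 × 10^-3 mol / 0.01037 L = 0.7951 mol/L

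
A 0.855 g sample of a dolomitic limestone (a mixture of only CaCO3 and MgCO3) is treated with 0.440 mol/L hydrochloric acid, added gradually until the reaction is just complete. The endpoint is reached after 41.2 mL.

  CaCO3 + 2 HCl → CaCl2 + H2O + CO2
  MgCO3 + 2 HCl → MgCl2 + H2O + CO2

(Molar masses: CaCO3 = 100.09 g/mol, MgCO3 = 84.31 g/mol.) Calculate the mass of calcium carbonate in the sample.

0.576 g

n(HCl) = 0.0412 × 0.440 = 0.0181 mol
Let x = n(CaCO3), y = n(MgCO3).
Titrant: 2x + 2y = 0.0181;  mass: 100.09x + 84.31y = 0.855
Solving, x = 5.76 × 10^-3 mol, y = 3.31 × 10^-3 mol
mass of CaCO3 = 5.76 × 10^-3 × 100.09 = 0.576 g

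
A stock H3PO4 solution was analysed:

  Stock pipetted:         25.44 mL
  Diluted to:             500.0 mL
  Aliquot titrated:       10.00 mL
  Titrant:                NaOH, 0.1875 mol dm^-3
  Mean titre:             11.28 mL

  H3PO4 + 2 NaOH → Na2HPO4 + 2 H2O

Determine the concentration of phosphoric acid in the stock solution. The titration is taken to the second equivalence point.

2.078 mol/L

n(NaOH) = 0.01128 × 0.1875 = 2.115 × 10^-3 mol
From the 1:2 ratio, n(H3PO4) in the aliquot = 1/2 × 2.115 × 10^-3 = 1.057 × 10^-3 mol
[H3PO4]_dilute = 1.057 × 10^-3 / 0.01000 = 0.1057 mol/L
Dilution factor = 500.0 / 25.44 = 19.65
[H3PO4]_stock = 0.1057 × 19.65 = 2.078 mol/L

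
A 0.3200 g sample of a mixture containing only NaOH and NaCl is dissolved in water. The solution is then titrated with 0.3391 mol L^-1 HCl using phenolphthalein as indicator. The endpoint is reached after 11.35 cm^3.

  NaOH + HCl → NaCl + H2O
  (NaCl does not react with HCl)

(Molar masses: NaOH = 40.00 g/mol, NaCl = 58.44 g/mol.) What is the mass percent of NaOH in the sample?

48.11 %

n(HCl) = 0.01135 × 0.3391 = 3.849 × 10^-3 mol
Let x = n(NaOH), y = n(NaCl).
Titrant: 1x = 3.849 × 10^-3;  mass: 40.00x + 58.44y = 0.3200
Solving, x = 3.849 × 10^-3 mol, y = 2.841 × 10^-3 mol
mass of NaOH = 3.849 × 10^-3 × 40.00 = 0.1540 g
% NaOH = 0.1540 / 0.3200 × 100 = 48.11 %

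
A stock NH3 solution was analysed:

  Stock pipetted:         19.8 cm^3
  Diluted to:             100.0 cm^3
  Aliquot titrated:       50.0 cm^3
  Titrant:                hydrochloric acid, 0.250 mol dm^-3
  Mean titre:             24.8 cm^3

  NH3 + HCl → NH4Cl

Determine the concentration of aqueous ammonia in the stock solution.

n(HCl) = 0.0248 × 0.250 = 6.20 × 10^-3 mol
n(NH3) in the aliquot = 6.20 × 10^-3 mol (1:1 ratio)
[NH3]_dilute = 6.20 × 10^-3 / 0.0500 = 0.124 mol/L
Dilution factor = 100.0 / 19.8 = 5.051
[NH3]_stock = 0.124 × 5.051 = 0.626 mol/L

0.626 mol/L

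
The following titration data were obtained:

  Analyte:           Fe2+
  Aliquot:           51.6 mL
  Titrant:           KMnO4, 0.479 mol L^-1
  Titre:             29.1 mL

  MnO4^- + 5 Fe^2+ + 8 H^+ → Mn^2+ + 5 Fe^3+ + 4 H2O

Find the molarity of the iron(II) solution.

n(KMnO4) = 0.0291 L × 0.479 mol/L = 0.0139 mol
From the 5:1 mole ratio, n(Fe2+) = 5/1 × 0.0139 = 0.0697 mol
[Fe2+] = 0.0697 mol / 0.0516 L = 1.35 mol/L

1.35 mol/L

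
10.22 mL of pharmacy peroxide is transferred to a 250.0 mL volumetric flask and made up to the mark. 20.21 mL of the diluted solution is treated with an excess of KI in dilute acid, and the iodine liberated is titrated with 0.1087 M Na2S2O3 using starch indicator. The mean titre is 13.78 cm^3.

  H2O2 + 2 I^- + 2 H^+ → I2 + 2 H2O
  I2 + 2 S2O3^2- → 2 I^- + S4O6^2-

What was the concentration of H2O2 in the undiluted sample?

n(S2O3^2-) = 0.01378 × 0.1087 = 1.498 × 10^-3 mol
n(I2) = n(S2O3^2-)/2 = 7.489 × 10^-4 mol
n(H2O2) in the aliquot = 7.489 × 10^-4 mol (1:1 ratio)
[H2O2]_dilute = 7.489 × 10^-4 / 0.02021 = 0.03706 mol/L
[H2O2]_original = 0.03706 × 250.0/10.22 = 0.9065 mol/L

0.9065 M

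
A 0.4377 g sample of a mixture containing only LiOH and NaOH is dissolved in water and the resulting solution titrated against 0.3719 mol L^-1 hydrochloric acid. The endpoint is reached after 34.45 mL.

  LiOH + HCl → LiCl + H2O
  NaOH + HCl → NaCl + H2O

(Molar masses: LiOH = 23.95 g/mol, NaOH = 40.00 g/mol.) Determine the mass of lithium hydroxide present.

n(HCl) = 0.03445 × 0.3719 = 0.01281 mol
Let x = n(LiOH), y = n(NaOH).
Titrant: 1x + 1y = 0.01281;  mass: 23.95x + 40.00y = 0.4377
Solving, x = 4.659 × 10^-3 mol, y = 8.153 × 10^-3 mol
mass of LiOH = 4.659 × 10^-3 × 23.95 = 0.1116 g

0.1116 g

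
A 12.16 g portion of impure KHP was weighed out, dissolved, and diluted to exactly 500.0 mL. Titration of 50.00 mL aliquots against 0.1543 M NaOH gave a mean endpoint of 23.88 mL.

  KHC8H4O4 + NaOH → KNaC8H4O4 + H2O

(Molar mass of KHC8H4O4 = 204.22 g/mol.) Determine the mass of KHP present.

n(NaOH) per titration = 0.02388 × 0.1543 = 3.685 × 10^-3 mol
n(KHC8H4O4) in each aliquot = 3.685 × 10^-3 mol (1:1 ratio)
n(KHC8H4O4) in the whole flask = 3.685 × 10^-3 × 500.0/50.00 = 0.03685 mol
mass of KHC8H4O4 = 0.03685 × 204.22 = 7.525 g

7.525 g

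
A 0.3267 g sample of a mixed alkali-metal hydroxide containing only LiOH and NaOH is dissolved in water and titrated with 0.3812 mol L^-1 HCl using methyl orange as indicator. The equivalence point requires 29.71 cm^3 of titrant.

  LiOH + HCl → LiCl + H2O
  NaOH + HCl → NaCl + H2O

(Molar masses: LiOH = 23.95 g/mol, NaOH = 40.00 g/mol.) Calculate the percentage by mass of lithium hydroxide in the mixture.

n(HCl) = 0.02971 × 0.3812 = 0.01133 mol
Let x = n(LiOH), y = n(NaOH).
Titrant: 1x + 1y = 0.01133;  mass: 23.95x + 40.00y = 0.3267
Solving, x = 7.870 × 10^-3 mol, y = 3.455 × 10^-3 mol
mass of LiOH = 7.870 × 10^-3 × 23.95 = 0.1885 g
% LiOH = 0.1885 / 0.3267 × 100 = 57.70 %

57.70 %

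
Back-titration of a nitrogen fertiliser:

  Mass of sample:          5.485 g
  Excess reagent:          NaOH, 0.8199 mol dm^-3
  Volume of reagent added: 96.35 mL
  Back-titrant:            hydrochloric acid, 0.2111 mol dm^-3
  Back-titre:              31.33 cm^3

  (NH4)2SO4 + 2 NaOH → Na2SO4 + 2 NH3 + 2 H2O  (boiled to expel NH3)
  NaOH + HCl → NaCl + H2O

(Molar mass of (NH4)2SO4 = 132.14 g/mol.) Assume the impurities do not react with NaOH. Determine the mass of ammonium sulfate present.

n(NaOH) added = 0.09635 × 0.8199 = 0.07900 mol
n(HCl) used in back-titration = 0.03133 × 0.2111 = 6.614 × 10^-3 mol
n(NaOH) left over = 6.614 × 10^-3 mol (1:1 ratio)
n(NaOH) consumed by analyte = 0.07900 − 6.614 × 10^-3 = 0.07238 mol
From the 1:2 ratio, n((NH4)2SO4) = 1/2 × 0.07238 = 0.03619 mol
mass of (NH4)2SO4 = 0.03619 × 132.14 = 4.782 g

4.782 g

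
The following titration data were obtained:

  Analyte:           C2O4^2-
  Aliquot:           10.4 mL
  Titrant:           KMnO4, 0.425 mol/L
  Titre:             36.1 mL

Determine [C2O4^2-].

3.69 mol/L

2 MnO4^- + 5 C2O4^2- + 16 H^+ → 2 Mn^2+ + 10 CO2 + 8 H2O
n(KMnO4) = 0.0361 L × 0.425 mol/L = 0.0153 mol
From the 5:2 mole ratio, n(C2O4^2-) = 5/2 × 0.0153 = 0.0384 mol
[C2O4^2-] = 0.0384 mol / 0.0104 L = 3.69 mol/L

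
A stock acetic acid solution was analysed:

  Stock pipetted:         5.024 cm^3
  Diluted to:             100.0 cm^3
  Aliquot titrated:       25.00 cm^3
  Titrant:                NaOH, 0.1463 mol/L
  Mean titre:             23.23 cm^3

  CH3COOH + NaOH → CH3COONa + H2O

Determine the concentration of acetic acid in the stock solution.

n(NaOH) = 0.02323 × 0.1463 = 3.399 × 10^-3 mol
n(CH3COOH) in the aliquot = 3.399 × 10^-3 mol (1:1 ratio)
[CH3COOH]_dilute = 3.399 × 10^-3 / 0.02500 = 0.1359 mol/L
Dilution factor = 100.0 / 5.024 = 19.90
[CH3COOH]_stock = 0.1359 × 19.90 = 2.706 mol/L

2.706 mol/L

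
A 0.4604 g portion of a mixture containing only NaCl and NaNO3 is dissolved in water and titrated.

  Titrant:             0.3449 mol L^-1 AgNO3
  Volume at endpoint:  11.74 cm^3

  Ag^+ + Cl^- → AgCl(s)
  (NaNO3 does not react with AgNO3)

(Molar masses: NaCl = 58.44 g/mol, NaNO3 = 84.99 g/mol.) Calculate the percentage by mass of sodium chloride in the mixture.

n(AgNO3) = 0.01174 × 0.3449 = 4.049 × 10^-3 mol
Let x = n(NaCl), y = n(NaNO3).
Titrant: 1x = 4.049 × 10^-3;  mass: 58.44x + 84.99y = 0.4604
Solving, x = 4.049 × 10^-3 mol, y = 2.633 × 10^-3 mol
mass of NaCl = 4.049 × 10^-3 × 58.44 = 0.2366 g
% NaCl = 0.2366 / 0.4604 × 100 = 51.40 %

51.40 %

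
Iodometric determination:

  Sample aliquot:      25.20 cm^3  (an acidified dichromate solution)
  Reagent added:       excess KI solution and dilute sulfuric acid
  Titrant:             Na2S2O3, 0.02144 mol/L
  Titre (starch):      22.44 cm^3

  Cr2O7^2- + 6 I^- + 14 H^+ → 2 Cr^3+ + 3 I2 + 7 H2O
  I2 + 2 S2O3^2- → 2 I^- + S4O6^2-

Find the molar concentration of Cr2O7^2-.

n(S2O3^2-) = 0.02244 × 0.02144 = 4.811 × 10^-4 mol
n(I2) = n(S2O3^2-)/2 = 2.406 × 10^-4 mol
From the 1:3 ratio, n(Cr2O7^2-) in the aliquot = 1/3 × 2.406 × 10^-4 = 8.019 × 10^-5 mol
[Cr2O7^2-] = 8.019 × 10^-5 / 0.02520 = 0.003182 mol/L

0.003182 mol/L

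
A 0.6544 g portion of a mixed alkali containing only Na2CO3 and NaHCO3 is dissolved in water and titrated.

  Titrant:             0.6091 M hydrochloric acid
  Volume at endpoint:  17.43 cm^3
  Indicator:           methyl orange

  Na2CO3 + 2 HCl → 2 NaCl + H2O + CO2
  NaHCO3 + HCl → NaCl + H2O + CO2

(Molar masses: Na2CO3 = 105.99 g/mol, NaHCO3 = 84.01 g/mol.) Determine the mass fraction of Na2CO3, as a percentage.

62.01 %

n(HCl) = 0.01743 × 0.6091 = 0.01062 mol
Let x = n(Na2CO3), y = n(NaHCO3).
Titrant: 2x + 1y = 0.01062;  mass: 105.99x + 84.01y = 0.6544
Solving, x = 3.829 × 10^-3 mol, y = 2.959 × 10^-3 mol
mass of Na2CO3 = 3.829 × 10^-3 × 105.99 = 0.4058 g
% Na2CO3 = 0.4058 / 0.6544 × 100 = 62.01 %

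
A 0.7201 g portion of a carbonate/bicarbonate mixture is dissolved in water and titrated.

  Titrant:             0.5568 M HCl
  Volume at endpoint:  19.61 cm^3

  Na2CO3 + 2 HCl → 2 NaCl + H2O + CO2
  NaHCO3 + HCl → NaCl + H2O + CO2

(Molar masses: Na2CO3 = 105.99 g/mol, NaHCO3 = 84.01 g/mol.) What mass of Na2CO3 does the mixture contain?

n(HCl) = 0.01961 × 0.5568 = 0.01092 mol
Let x = n(Na2CO3), y = n(NaHCO3).
Titrant: 2x + 1y = 0.01092;  mass: 105.99x + 84.01y = 0.7201
Solving, x = 3.179 × 10^-3 mol, y = 4.561 × 10^-3 mol
mass of Na2CO3 = 3.179 × 10^-3 × 105.99 = 0.3369 g

0.3369 g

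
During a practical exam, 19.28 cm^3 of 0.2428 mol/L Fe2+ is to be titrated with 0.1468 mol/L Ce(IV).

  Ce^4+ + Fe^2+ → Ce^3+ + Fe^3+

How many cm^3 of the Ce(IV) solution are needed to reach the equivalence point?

n(Fe2+) = 0.01928 L × 0.2428 mol/L = 4.681 × 10^-3 mol
n(Ce4+) = 4.681 × 10^-3 mol (1:1 stoichiometry)
V(Ce4+) = 4.681 × 10^-3 mol / 0.1468 mol/L = 0.03189 L = 31.89 mL

31.89 mL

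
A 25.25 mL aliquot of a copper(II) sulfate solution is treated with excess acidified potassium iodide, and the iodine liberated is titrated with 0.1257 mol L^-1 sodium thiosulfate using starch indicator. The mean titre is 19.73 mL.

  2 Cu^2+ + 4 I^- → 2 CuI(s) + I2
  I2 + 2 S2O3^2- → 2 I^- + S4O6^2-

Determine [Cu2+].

n(S2O3^2-) = 0.01973 × 0.1257 = 2.480 × 10^-3 mol
n(I2) = n(S2O3^2-)/2 = 1.240 × 10^-3 mol
From the 2:1 ratio, n(Cu2+) in the aliquot = 2/1 × 1.240 × 10^-3 = 2.480 × 10^-3 mol
[Cu2+] = 2.480 × 10^-3 / 0.02525 = 0.09822 mol/L

0.09822 mol/L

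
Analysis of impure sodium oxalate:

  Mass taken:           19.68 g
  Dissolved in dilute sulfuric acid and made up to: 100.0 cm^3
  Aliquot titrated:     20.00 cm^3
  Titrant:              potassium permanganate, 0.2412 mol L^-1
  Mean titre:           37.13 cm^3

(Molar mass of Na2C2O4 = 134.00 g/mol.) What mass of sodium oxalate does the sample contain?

15.00 g

2 MnO4^- + 5 C2O4^2- + 16 H^+ → 2 Mn^2+ + 10 CO2 + 8 H2O
n(KMnO4) per titration = 0.03713 × 0.2412 = 8.956 × 10^-3 mol
From the 5:2 ratio, n(Na2C2O4) in each aliquot = 5/2 × 8.956 × 10^-3 = 0.02239 mol
n(Na2C2O4) in the whole flask = 0.02239 × 100.0/20.00 = 0.1119 mol
mass of Na2C2O4 = 0.1119 × 134.00 = 15.00 g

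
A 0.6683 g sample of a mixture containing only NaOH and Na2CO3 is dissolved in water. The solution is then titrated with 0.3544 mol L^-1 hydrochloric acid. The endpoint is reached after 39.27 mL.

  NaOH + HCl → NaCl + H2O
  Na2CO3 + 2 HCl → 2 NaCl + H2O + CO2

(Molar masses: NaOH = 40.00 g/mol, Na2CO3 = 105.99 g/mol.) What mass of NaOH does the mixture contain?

0.2131 g

n(HCl) = 0.03927 × 0.3544 = 0.01392 mol
Let x = n(NaOH), y = n(Na2CO3).
Titrant: 1x + 2y = 0.01392;  mass: 40.00x + 105.99y = 0.6683
Solving, x = 5.329 × 10^-3 mol, y = 4.294 × 10^-3 mol
mass of NaOH = 5.329 × 10^-3 × 40.00 = 0.2131 g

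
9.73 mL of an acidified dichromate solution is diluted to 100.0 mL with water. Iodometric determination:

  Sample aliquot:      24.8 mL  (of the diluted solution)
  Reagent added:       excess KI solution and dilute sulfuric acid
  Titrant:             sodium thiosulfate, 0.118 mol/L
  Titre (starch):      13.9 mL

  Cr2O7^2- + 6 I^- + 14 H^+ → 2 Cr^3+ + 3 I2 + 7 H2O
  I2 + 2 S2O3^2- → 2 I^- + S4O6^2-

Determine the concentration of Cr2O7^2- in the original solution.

n(S2O3^2-) = 0.0139 × 0.118 = 1.64 × 10^-3 mol
n(I2) = n(S2O3^2-)/2 = 8.20 × 10^-4 mol
From the 1:3 ratio, n(Cr2O7^2-) in the aliquot = 1/3 × 8.20 × 10^-4 = 2.73 × 10^-4 mol
[Cr2O7^2-]_dilute = 2.73 × 10^-4 / 0.0248 = 0.0110 mol/L
[Cr2O7^2-]_original = 0.0110 × 100.0/9.73 = 0.113 mol/L

0.113 mol/L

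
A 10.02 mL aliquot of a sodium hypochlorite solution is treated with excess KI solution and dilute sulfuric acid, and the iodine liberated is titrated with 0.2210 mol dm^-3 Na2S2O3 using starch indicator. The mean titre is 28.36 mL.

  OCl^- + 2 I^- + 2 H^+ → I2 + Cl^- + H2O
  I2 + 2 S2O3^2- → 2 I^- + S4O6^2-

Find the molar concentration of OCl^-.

n(S2O3^2-) = 0.02836 × 0.2210 = 6.268 × 10^-3 mol
n(I2) = n(S2O3^2-)/2 = 3.134 × 10^-3 mol
n(OCl^-) in the aliquot = 3.134 × 10^-3 mol (1:1 ratio)
[OCl^-] = 3.134 × 10^-3 / 0.01002 = 0.3128 mol/L

0.3128 mol/L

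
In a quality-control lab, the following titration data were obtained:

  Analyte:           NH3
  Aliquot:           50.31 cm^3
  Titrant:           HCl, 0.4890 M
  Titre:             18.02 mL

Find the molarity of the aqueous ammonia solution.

NH3 + HCl → NH4Cl
n(HCl) = 0.01802 L × 0.4890 mol/L = 8.812 × 10^-3 mol
n(NH3) = 8.812 × 10^-3 mol (1:1 mole ratio)
[NH3] = 8.812 × 10^-3 mol / 0.05031 L = 0.1751 mol/L

0.1751 M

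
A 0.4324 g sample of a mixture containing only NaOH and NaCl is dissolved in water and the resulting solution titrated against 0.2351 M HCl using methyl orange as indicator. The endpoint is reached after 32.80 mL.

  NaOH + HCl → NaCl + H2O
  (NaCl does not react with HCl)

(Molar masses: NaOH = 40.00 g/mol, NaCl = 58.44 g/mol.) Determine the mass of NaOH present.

0.3085 g

n(HCl) = 0.03280 × 0.2351 = 7.711 × 10^-3 mol
Let x = n(NaOH), y = n(NaCl).
Titrant: 1x = 7.711 × 10^-3;  mass: 40.00x + 58.44y = 0.4324
Solving, x = 7.711 × 10^-3 mol, y = 2.121 × 10^-3 mol
mass of NaOH = 7.711 × 10^-3 × 40.00 = 0.3085 g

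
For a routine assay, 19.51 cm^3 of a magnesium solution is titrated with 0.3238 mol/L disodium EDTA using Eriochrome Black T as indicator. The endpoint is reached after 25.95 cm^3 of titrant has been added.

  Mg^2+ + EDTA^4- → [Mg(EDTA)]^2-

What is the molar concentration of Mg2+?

n(EDTA) = 0.02595 L × 0.3238 mol/L = 8.403 × 10^-3 mol
n(Mg2+) = 8.403 × 10^-3 mol (1:1 mole ratio)
[Mg2+] = 8.403 × 10^-3 mol / 0.01951 L = 0.4307 mol/L

0.4307 mol/L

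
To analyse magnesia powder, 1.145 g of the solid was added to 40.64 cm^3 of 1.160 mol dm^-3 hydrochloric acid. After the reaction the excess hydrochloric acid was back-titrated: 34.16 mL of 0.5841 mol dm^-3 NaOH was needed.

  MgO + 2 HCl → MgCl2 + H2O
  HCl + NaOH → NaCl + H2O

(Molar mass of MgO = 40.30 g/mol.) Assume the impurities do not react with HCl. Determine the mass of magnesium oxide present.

0.5479 g

n(HCl) added = 0.04064 × 1.160 = 0.04714 mol
n(NaOH) used in back-titration = 0.03416 × 0.5841 = 0.01995 mol
n(HCl) left over = 0.01995 mol (1:1 ratio)
n(HCl) consumed by analyte = 0.04714 − 0.01995 = 0.02719 mol
From the 1:2 ratio, n(MgO) = 1/2 × 0.02719 = 0.01359 mol
mass of MgO = 0.01359 × 40.30 = 0.5479 g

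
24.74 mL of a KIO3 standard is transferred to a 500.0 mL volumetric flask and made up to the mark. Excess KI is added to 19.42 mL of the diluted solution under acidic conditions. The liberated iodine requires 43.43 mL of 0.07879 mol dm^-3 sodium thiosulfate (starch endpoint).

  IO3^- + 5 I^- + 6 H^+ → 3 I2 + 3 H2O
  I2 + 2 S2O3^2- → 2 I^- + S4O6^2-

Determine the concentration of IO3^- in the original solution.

n(S2O3^2-) = 0.04343 × 0.07879 = 3.422 × 10^-3 mol
n(I2) = n(S2O3^2-)/2 = 1.711 × 10^-3 mol
From the 1:3 ratio, n(IO3^-) in the aliquot = 1/3 × 1.711 × 10^-3 = 5.703 × 10^-4 mol
[IO3^-]_dilute = 5.703 × 10^-4 / 0.01942 = 0.02937 mol/L
[IO3^-]_original = 0.02937 × 500.0/24.74 = 0.5935 mol/L

0.5935 mol/L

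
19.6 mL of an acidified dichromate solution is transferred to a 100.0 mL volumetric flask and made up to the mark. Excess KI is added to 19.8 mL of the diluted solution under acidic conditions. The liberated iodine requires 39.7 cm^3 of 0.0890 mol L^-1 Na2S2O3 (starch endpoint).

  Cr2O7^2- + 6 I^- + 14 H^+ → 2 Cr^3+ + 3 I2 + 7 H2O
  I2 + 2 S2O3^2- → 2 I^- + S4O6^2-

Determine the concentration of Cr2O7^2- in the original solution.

n(S2O3^2-) = 0.0397 × 0.0890 = 3.53 × 10^-3 mol
n(I2) = n(S2O3^2-)/2 = 1.77 × 10^-3 mol
From the 1:3 ratio, n(Cr2O7^2-) in the aliquot = 1/3 × 1.77 × 10^-3 = 5.89 × 10^-4 mol
[Cr2O7^2-]_dilute = 5.89 × 10^-4 / 0.0198 = 0.0297 mol/L
[Cr2O7^2-]_original = 0.0297 × 100.0/19.6 = 0.152 mol/L

0.152 mol/L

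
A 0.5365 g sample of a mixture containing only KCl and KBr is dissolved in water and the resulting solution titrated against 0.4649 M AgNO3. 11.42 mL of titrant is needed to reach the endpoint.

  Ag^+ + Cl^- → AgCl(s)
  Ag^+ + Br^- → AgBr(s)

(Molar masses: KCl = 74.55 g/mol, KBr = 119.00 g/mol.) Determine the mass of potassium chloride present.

n(AgNO3) = 0.01142 × 0.4649 = 5.309 × 10^-3 mol
Let x = n(KCl), y = n(KBr).
Titrant: 1x + 1y = 5.309 × 10^-3;  mass: 74.55x + 119.00y = 0.5365
Solving, x = 2.144 × 10^-3 mol, y = 3.165 × 10^-3 mol
mass of KCl = 2.144 × 10^-3 × 74.55 = 0.1598 g

0.1598 g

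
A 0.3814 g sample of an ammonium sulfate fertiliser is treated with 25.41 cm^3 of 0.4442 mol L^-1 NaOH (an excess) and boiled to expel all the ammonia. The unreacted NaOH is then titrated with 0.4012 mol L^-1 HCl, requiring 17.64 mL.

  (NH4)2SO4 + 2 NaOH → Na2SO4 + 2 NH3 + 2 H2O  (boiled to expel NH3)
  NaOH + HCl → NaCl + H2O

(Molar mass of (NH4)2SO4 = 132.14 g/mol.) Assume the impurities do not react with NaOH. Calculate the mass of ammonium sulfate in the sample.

n(NaOH) added = 0.02541 × 0.4442 = 0.01129 mol
n(HCl) used in back-titration = 0.01764 × 0.4012 = 7.077 × 10^-3 mol
n(NaOH) left over = 7.077 × 10^-3 mol (1:1 ratio)
n(NaOH) consumed by analyte = 0.01129 − 7.077 × 10^-3 = 4.210 × 10^-3 mol
From the 1:2 ratio, n((NH4)2SO4) = 1/2 × 4.210 × 10^-3 = 2.105 × 10^-3 mol
mass of (NH4)2SO4 = 2.105 × 10^-3 × 132.14 = 0.2782 g

0.2782 g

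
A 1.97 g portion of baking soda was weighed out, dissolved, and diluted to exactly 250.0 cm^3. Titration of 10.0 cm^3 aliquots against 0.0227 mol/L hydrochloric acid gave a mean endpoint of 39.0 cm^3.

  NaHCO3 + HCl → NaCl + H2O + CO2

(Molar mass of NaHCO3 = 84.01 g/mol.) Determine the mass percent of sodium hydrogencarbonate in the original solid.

94.4 %

n(HCl) per titration = 0.0390 × 0.0227 = 8.85 × 10^-4 mol
n(NaHCO3) in each aliquot = 8.85 × 10^-4 mol (1:1 ratio)
n(NaHCO3) in the whole flask = 8.85 × 10^-4 × 250.0/10.0 = 0.0221 mol
mass of NaHCO3 = 0.0221 × 84.01 = 1.86 g
% NaHCO3 = 1.86 / 1.97 × 100 = 94.4 %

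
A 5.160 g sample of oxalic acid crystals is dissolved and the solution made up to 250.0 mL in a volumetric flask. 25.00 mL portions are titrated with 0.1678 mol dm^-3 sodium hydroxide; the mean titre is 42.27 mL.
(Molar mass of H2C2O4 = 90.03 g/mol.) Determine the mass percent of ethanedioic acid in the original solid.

61.88 %

H2C2O4 + 2 NaOH → Na2C2O4 + 2 H2O
n(NaOH) per titration = 0.04227 × 0.1678 = 7.093 × 10^-3 mol
From the 1:2 ratio, n(H2C2O4) in each aliquot = 1/2 × 7.093 × 10^-3 = 3.546 × 10^-3 mol
n(H2C2O4) in the whole flask = 3.546 × 10^-3 × 250.0/25.00 = 0.03546 mol
mass of H2C2O4 = 0.03546 × 90.03 = 3.193 g
% H2C2O4 = 3.193 / 5.160 × 100 = 61.88 %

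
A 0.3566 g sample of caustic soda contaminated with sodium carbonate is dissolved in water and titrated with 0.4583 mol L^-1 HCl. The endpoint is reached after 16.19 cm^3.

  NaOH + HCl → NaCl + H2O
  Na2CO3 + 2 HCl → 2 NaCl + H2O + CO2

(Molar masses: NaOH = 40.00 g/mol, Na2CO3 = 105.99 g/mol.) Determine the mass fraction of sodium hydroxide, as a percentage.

n(HCl) = 0.01619 × 0.4583 = 7.420 × 10^-3 mol
Let x = n(NaOH), y = n(Na2CO3).
Titrant: 1x + 2y = 7.420 × 10^-3;  mass: 40.00x + 105.99y = 0.3566
Solving, x = 2.818 × 10^-3 mol, y = 2.301 × 10^-3 mol
mass of NaOH = 2.818 × 10^-3 × 40.00 = 0.1127 g
% NaOH = 0.1127 / 0.3566 × 100 = 31.61 %

31.61 %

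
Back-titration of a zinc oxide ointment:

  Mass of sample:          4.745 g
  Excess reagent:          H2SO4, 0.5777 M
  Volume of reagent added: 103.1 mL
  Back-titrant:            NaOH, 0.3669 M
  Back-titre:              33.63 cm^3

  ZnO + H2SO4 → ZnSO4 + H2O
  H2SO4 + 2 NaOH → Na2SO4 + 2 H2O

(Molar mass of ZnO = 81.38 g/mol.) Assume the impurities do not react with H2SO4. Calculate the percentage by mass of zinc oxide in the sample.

91.57 %

n(H2SO4) added = 0.1031 × 0.5777 = 0.05956 mol
n(NaOH) used in back-titration = 0.03363 × 0.3669 = 0.01234 mol
From the 1:2 ratio, n(H2SO4) left over = 1/2 × 0.01234 = 6.169 × 10^-3 mol
n(H2SO4) consumed by analyte = 0.05956 − 6.169 × 10^-3 = 0.05339 mol
n(ZnO) = 0.05339 mol (1:1 ratio)
mass of ZnO = 0.05339 × 81.38 = 4.345 g
% ZnO = 4.345 / 4.745 × 100 = 91.57 %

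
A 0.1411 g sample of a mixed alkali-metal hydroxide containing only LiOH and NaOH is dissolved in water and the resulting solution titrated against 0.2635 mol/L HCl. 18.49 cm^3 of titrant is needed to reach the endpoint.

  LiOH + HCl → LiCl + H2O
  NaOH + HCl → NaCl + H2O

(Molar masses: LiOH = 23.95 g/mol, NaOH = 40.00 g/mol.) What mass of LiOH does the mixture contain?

n(HCl) = 0.01849 × 0.2635 = 4.872 × 10^-3 mol
Let x = n(LiOH), y = n(NaOH).
Titrant: 1x + 1y = 4.872 × 10^-3;  mass: 23.95x + 40.00y = 0.1411
Solving, x = 3.351 × 10^-3 mol, y = 1.521 × 10^-3 mol
mass of LiOH = 3.351 × 10^-3 × 23.95 = 0.08026 g

0.08026 g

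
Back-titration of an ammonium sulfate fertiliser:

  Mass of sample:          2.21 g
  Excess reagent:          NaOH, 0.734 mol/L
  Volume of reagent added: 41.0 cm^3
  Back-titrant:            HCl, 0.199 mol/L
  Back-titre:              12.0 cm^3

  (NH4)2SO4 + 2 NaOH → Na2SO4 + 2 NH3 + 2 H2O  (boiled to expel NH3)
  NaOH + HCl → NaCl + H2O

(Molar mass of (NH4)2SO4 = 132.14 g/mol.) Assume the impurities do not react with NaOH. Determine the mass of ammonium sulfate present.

n(NaOH) added = 0.0410 × 0.734 = 0.0301 mol
n(HCl) used in back-titration = 0.0120 × 0.199 = 2.39 × 10^-3 mol
n(NaOH) left over = 2.39 × 10^-3 mol (1:1 ratio)
n(NaOH) consumed by analyte = 0.0301 − 2.39 × 10^-3 = 0.0277 mol
From the 1:2 ratio, n((NH4)2SO4) = 1/2 × 0.0277 = 0.0139 mol
mass of (NH4)2SO4 = 0.0139 × 132.14 = 1.83 g

1.83 g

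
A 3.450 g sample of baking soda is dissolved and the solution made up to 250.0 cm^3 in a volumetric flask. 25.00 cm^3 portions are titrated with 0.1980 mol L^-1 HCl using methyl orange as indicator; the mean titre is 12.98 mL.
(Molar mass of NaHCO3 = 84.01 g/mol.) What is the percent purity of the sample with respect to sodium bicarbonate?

NaHCO3 + HCl → NaCl + H2O + CO2
n(HCl) per titration = 0.01298 × 0.1980 = 2.570 × 10^-3 mol
n(NaHCO3) in each aliquot = 2.570 × 10^-3 mol (1:1 ratio)
n(NaHCO3) in the whole flask = 2.570 × 10^-3 × 250.0/25.00 = 0.02570 mol
mass of NaHCO3 = 0.02570 × 84.01 = 2.159 g
% NaHCO3 = 2.159 / 3.450 × 100 = 62.58 %

62.58 %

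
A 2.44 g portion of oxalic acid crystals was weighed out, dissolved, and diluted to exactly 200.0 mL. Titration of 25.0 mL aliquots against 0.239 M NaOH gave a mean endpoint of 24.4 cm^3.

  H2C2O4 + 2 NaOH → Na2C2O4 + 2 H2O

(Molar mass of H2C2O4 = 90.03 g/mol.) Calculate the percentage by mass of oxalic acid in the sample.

86.1 %

n(NaOH) per titration = 0.0244 × 0.239 = 5.83 × 10^-3 mol
From the 1:2 ratio, n(H2C2O4) in each aliquot = 1/2 × 5.83 × 10^-3 = 2.92 × 10^-3 mol
n(H2C2O4) in the whole flask = 2.92 × 10^-3 × 200.0/25.0 = 0.0233 mol
mass of H2C2O4 = 0.0233 × 90.03 = 2.10 g
% H2C2O4 = 2.10 / 2.44 × 100 = 86.1 %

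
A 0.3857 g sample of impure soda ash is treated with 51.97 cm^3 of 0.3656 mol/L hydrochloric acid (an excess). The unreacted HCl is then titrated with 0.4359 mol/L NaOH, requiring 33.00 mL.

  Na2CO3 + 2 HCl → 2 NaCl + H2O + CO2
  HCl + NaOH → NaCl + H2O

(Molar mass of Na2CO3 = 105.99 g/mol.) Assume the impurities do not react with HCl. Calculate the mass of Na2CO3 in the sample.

0.2446 g

n(HCl) added = 0.05197 × 0.3656 = 0.01900 mol
n(NaOH) used in back-titration = 0.03300 × 0.4359 = 0.01438 mol
n(HCl) left over = 0.01438 mol (1:1 ratio)
n(HCl) consumed by analyte = 0.01900 − 0.01438 = 4.616 × 10^-3 mol
From the 1:2 ratio, n(Na2CO3) = 1/2 × 4.616 × 10^-3 = 2.308 × 10^-3 mol
mass of Na2CO3 = 2.308 × 10^-3 × 105.99 = 0.2446 g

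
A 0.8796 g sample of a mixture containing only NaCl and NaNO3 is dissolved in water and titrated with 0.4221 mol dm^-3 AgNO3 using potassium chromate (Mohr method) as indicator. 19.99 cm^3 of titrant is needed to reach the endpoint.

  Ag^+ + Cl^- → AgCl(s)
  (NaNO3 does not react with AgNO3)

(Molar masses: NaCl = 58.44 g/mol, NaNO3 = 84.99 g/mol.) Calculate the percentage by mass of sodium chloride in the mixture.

n(AgNO3) = 0.01999 × 0.4221 = 8.438 × 10^-3 mol
Let x = n(NaCl), y = n(NaNO3).
Titrant: 1x = 8.438 × 10^-3;  mass: 58.44x + 84.99y = 0.8796
Solving, x = 8.438 × 10^-3 mol, y = 4.548 × 10^-3 mol
mass of NaCl = 8.438 × 10^-3 × 58.44 = 0.4931 g
% NaCl = 0.4931 / 0.8796 × 100 = 56.06 %

56.06 %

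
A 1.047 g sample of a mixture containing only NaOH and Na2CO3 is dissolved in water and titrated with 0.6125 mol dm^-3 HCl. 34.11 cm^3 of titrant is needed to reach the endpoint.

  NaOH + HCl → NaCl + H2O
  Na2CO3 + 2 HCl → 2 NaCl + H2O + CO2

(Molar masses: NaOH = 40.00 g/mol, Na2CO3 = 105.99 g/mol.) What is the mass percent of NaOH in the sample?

17.70 %

n(HCl) = 0.03411 × 0.6125 = 0.02089 mol
Let x = n(NaOH), y = n(Na2CO3).
Titrant: 1x + 2y = 0.02089;  mass: 40.00x + 105.99y = 1.047
Solving, x = 4.632 × 10^-3 mol, y = 8.130 × 10^-3 mol
mass of NaOH = 4.632 × 10^-3 × 40.00 = 0.1853 g
% NaOH = 0.1853 / 1.047 × 100 = 17.70 %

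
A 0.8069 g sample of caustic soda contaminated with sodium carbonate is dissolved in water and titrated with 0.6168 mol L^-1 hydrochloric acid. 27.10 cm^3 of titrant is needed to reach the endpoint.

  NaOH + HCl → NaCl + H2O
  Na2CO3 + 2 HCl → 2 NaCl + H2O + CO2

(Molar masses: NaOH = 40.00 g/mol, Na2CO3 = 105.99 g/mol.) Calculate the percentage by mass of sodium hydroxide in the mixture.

n(HCl) = 0.02710 × 0.6168 = 0.01672 mol
Let x = n(NaOH), y = n(Na2CO3).
Titrant: 1x + 2y = 0.01672;  mass: 40.00x + 105.99y = 0.8069
Solving, x = 6.074 × 10^-3 mol, y = 5.321 × 10^-3 mol
mass of NaOH = 6.074 × 10^-3 × 40.00 = 0.2429 g
% NaOH = 0.2429 / 0.8069 × 100 = 30.11 %

30.11 %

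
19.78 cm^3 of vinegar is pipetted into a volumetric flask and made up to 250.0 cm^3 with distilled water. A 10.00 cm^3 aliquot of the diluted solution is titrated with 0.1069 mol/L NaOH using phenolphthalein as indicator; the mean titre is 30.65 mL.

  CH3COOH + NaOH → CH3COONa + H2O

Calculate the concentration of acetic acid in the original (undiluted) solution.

n(NaOH) = 0.03065 × 0.1069 = 3.276 × 10^-3 mol
n(CH3COOH) in the aliquot = 3.276 × 10^-3 mol (1:1 ratio)
[CH3COOH]_dilute = 3.276 × 10^-3 / 0.01000 = 0.3276 mol/L
Dilution factor = 250.0 / 19.78 = 12.64
[CH3COOH]_stock = 0.3276 × 12.64 = 4.141 mol/L

4.141 mol/L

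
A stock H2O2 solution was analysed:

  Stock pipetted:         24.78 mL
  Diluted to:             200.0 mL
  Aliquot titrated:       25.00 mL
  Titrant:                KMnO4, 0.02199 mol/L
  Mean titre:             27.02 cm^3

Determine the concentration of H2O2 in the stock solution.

2 MnO4^- + 5 H2O2 + 6 H^+ → 2 Mn^2+ + 5 O2 + 8 H2O
n(KMnO4) = 0.02702 × 0.02199 = 5.942 × 10^-4 mol
From the 5:2 ratio, n(H2O2) in the aliquot = 5/2 × 5.942 × 10^-4 = 1.485 × 10^-3 mol
[H2O2]_dilute = 1.485 × 10^-3 / 0.02500 = 0.05942 mol/L
Dilution factor = 200.0 / 24.78 = 8.071
[H2O2]_stock = 0.05942 × 8.071 = 0.4796 mol/L

0.4796 mol/L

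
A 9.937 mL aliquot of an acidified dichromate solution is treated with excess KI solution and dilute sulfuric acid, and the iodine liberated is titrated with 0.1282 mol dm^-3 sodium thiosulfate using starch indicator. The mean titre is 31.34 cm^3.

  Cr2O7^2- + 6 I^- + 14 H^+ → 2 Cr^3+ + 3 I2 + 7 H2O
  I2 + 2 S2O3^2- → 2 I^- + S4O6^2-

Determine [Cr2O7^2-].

n(S2O3^2-) = 0.03134 × 0.1282 = 4.018 × 10^-3 mol
n(I2) = n(S2O3^2-)/2 = 2.009 × 10^-3 mol
From the 1:3 ratio, n(Cr2O7^2-) in the aliquot = 1/3 × 2.009 × 10^-3 = 6.696 × 10^-4 mol
[Cr2O7^2-] = 6.696 × 10^-4 / 0.009937 = 0.06739 mol/L

0.06739 mol/L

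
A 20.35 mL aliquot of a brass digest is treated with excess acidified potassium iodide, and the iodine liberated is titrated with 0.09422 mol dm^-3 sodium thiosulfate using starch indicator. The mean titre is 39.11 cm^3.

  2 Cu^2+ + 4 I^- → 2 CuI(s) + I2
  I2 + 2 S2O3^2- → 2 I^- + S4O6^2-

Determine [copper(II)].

n(S2O3^2-) = 0.03911 × 0.09422 = 3.685 × 10^-3 mol
n(I2) = n(S2O3^2-)/2 = 1.842 × 10^-3 mol
From the 2:1 ratio, n(Cu2+) in the aliquot = 2/1 × 1.842 × 10^-3 = 3.685 × 10^-3 mol
[Cu2+] = 3.685 × 10^-3 / 0.02035 = 0.1811 mol/L

0.1811 mol/L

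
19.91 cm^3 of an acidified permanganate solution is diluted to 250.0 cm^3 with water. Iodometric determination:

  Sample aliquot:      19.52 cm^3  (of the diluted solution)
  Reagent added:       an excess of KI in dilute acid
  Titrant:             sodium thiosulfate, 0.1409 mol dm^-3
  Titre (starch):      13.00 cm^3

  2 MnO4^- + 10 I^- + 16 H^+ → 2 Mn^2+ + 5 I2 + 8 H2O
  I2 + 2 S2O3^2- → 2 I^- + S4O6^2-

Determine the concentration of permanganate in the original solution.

n(S2O3^2-) = 0.01300 × 0.1409 = 1.832 × 10^-3 mol
n(I2) = n(S2O3^2-)/2 = 9.158 × 10^-4 mol
From the 2:5 ratio, n(MnO4^-) in the aliquot = 2/5 × 9.158 × 10^-4 = 3.663 × 10^-4 mol
[MnO4^-]_dilute = 3.663 × 10^-4 / 0.01952 = 0.01877 mol/L
[MnO4^-]_original = 0.01877 × 250.0/19.91 = 0.2357 mol/L

0.2357 mol/L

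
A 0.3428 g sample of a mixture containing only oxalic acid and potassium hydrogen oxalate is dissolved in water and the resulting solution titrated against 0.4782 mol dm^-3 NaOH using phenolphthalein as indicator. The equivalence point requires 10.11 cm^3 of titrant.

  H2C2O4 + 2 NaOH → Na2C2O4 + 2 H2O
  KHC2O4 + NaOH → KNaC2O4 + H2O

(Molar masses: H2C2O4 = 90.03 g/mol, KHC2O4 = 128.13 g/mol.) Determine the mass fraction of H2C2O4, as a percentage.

43.71 %

n(NaOH) = 0.01011 × 0.4782 = 4.835 × 10^-3 mol
Let x = n(H2C2O4), y = n(KHC2O4).
Titrant: 2x + 1y = 4.835 × 10^-3;  mass: 90.03x + 128.13y = 0.3428
Solving, x = 1.664 × 10^-3 mol, y = 1.506 × 10^-3 mol
mass of H2C2O4 = 1.664 × 10^-3 × 90.03 = 0.1498 g
% H2C2O4 = 0.1498 / 0.3428 × 100 = 43.71 %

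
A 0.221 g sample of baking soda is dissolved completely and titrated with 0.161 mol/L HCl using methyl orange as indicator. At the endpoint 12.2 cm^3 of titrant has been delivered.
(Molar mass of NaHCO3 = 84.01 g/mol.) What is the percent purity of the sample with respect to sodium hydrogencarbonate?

NaHCO3 + HCl → NaCl + H2O + CO2
n(HCl) = 0.0122 L × 0.161 mol/L = 1.96 × 10^-3 mol
n(NaHCO3) = 1.96 × 10^-3 mol (1:1 ratio)
mass of NaHCO3 = 1.96 × 10^-3 × 84.01 g/mol = 0.165 g
% NaHCO3 = 0.165 / 0.221 × 100 = 74.7 %

74.7 %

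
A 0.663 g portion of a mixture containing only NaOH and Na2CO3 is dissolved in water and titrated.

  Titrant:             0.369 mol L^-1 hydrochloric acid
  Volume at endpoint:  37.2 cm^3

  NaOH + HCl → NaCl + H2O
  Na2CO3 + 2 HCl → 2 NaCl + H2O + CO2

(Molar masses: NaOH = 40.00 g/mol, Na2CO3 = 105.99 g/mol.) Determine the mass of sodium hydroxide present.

n(HCl) = 0.0372 × 0.369 = 0.0137 mol
Let x = n(NaOH), y = n(Na2CO3).
Titrant: 1x + 2y = 0.0137;  mass: 40.00x + 105.99y = 0.663
Solving, x = 4.96 × 10^-3 mol, y = 4.38 × 10^-3 mol
mass of NaOH = 4.96 × 10^-3 × 40.00 = 0.198 g

0.198 g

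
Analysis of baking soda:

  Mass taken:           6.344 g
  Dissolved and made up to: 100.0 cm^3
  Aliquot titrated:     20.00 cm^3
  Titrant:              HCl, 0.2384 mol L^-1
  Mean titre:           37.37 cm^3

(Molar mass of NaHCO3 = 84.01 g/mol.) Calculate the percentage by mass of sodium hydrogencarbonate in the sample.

58.99 %

NaHCO3 + HCl → NaCl + H2O + CO2
n(HCl) per titration = 0.03737 × 0.2384 = 8.909 × 10^-3 mol
n(NaHCO3) in each aliquot = 8.909 × 10^-3 mol (1:1 ratio)
n(NaHCO3) in the whole flask = 8.909 × 10^-3 × 100.0/20.00 = 0.04455 mol
mass of NaHCO3 = 0.04455 × 84.01 = 3.742 g
% NaHCO3 = 3.742 / 6.344 × 100 = 58.99 %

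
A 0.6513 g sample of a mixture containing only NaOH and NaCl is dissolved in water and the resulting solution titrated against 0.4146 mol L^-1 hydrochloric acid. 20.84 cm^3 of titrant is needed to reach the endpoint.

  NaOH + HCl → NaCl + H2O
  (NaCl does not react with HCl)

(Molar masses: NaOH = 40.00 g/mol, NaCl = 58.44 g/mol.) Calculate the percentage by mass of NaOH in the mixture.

n(HCl) = 0.02084 × 0.4146 = 8.640 × 10^-3 mol
Let x = n(NaOH), y = n(NaCl).
Titrant: 1x = 8.640 × 10^-3;  mass: 40.00x + 58.44y = 0.6513
Solving, x = 8.640 × 10^-3 mol, y = 5.231 × 10^-3 mol
mass of NaOH = 8.640 × 10^-3 × 40.00 = 0.3456 g
% NaOH = 0.3456 / 0.6513 × 100 = 53.06 %

53.06 %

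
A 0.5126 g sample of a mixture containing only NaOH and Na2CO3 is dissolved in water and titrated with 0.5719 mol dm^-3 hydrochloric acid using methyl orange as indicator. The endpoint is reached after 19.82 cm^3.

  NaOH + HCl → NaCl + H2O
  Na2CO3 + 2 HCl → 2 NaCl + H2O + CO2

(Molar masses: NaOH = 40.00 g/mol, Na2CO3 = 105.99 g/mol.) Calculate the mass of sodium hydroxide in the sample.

n(HCl) = 0.01982 × 0.5719 = 0.01134 mol
Let x = n(NaOH), y = n(Na2CO3).
Titrant: 1x + 2y = 0.01134;  mass: 40.00x + 105.99y = 0.5126
Solving, x = 6.780 × 10^-3 mol, y = 2.278 × 10^-3 mol
mass of NaOH = 6.780 × 10^-3 × 40.00 = 0.2712 g

0.2712 g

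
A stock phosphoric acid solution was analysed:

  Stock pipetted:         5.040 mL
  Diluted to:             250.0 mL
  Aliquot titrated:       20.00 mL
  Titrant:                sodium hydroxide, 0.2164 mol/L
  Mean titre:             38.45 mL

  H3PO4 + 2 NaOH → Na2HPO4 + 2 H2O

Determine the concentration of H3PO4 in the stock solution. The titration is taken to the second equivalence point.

10.32 mol/L

n(NaOH) = 0.03845 × 0.2164 = 8.321 × 10^-3 mol
From the 1:2 ratio, n(H3PO4) in the aliquot = 1/2 × 8.321 × 10^-3 = 4.160 × 10^-3 mol
[H3PO4]_dilute = 4.160 × 10^-3 / 0.02000 = 0.2080 mol/L
Dilution factor = 250.0 / 5.040 = 49.60
[H3PO4]_stock = 0.2080 × 49.60 = 10.32 mol/L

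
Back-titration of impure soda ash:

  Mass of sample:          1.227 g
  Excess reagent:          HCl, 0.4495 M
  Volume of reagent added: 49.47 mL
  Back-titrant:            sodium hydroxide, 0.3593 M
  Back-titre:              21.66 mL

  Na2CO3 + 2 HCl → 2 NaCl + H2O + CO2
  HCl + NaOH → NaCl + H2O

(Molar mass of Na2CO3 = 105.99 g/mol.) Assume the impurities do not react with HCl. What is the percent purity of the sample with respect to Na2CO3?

62.43 %

n(HCl) added = 0.04947 × 0.4495 = 0.02224 mol
n(NaOH) used in back-titration = 0.02166 × 0.3593 = 7.782 × 10^-3 mol
n(HCl) left over = 7.782 × 10^-3 mol (1:1 ratio)
n(HCl) consumed by analyte = 0.02224 − 7.782 × 10^-3 = 0.01445 mol
From the 1:2 ratio, n(Na2CO3) = 1/2 × 0.01445 = 7.227 × 10^-3 mol
mass of Na2CO3 = 7.227 × 10^-3 × 105.99 = 0.7660 g
% Na2CO3 = 0.7660 / 1.227 × 100 = 62.43 %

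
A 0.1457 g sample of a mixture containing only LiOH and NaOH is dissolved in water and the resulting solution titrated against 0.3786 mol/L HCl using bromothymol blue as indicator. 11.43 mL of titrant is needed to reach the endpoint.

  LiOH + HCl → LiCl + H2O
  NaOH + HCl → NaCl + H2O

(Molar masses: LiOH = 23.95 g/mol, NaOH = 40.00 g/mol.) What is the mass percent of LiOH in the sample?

n(HCl) = 0.01143 × 0.3786 = 4.327 × 10^-3 mol
Let x = n(LiOH), y = n(NaOH).
Titrant: 1x + 1y = 4.327 × 10^-3;  mass: 23.95x + 40.00y = 0.1457
Solving, x = 1.707 × 10^-3 mol, y = 2.620 × 10^-3 mol
mass of LiOH = 1.707 × 10^-3 × 23.95 = 0.04088 g
% LiOH = 0.04088 / 0.1457 × 100 = 28.06 %

28.06 %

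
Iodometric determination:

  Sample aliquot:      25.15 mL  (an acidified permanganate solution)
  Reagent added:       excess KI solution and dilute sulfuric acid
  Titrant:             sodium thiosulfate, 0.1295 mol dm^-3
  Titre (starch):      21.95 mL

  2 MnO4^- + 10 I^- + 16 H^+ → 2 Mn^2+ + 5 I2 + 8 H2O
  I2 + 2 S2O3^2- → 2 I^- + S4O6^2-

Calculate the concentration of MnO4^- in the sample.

0.02260 mol/L

n(S2O3^2-) = 0.02195 × 0.1295 = 2.843 × 10^-3 mol
n(I2) = n(S2O3^2-)/2 = 1.421 × 10^-3 mol
From the 2:5 ratio, n(MnO4^-) in the aliquot = 2/5 × 1.421 × 10^-3 = 5.685 × 10^-4 mol
[MnO4^-] = 5.685 × 10^-4 / 0.02515 = 0.02260 mol/L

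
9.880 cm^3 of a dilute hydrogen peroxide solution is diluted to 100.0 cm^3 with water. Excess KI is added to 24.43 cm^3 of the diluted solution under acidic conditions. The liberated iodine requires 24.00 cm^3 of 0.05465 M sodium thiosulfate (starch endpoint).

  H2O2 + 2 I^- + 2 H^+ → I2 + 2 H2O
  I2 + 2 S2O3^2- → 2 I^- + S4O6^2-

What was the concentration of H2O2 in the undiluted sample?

0.2717 M

n(S2O3^2-) = 0.02400 × 0.05465 = 1.312 × 10^-3 mol
n(I2) = n(S2O3^2-)/2 = 6.558 × 10^-4 mol
n(H2O2) in the aliquot = 6.558 × 10^-4 mol (1:1 ratio)
[H2O2]_dilute = 6.558 × 10^-4 / 0.02443 = 0.02684 mol/L
[H2O2]_original = 0.02684 × 100.0/9.880 = 0.2717 mol/L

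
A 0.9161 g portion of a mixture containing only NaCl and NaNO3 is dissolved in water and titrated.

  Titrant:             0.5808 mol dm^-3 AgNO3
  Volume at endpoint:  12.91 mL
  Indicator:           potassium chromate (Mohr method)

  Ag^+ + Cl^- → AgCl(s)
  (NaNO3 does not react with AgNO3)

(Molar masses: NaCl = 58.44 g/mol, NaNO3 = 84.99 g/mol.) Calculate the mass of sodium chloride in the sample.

n(AgNO3) = 0.01291 × 0.5808 = 7.498 × 10^-3 mol
Let x = n(NaCl), y = n(NaNO3).
Titrant: 1x = 7.498 × 10^-3;  mass: 58.44x + 84.99y = 0.9161
Solving, x = 7.498 × 10^-3 mol, y = 5.623 × 10^-3 mol
mass of NaCl = 7.498 × 10^-3 × 58.44 = 0.4382 g

0.4382 g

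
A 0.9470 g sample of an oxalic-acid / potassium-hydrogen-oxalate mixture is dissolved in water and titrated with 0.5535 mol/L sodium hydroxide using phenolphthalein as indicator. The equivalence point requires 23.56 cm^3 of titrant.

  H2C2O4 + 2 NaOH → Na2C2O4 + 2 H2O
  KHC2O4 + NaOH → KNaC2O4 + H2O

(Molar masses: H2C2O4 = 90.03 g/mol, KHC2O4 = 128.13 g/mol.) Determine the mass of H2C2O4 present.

n(NaOH) = 0.02356 × 0.5535 = 0.01304 mol
Let x = n(H2C2O4), y = n(KHC2O4).
Titrant: 2x + 1y = 0.01304;  mass: 90.03x + 128.13y = 0.9470
Solving, x = 4.355 × 10^-3 mol, y = 4.331 × 10^-3 mol
mass of H2C2O4 = 4.355 × 10^-3 × 90.03 = 0.3920 g

0.3920 g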